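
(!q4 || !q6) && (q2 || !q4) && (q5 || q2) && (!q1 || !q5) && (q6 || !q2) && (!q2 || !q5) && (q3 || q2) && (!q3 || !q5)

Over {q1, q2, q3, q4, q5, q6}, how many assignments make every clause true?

There are 2^6 = 64 truth assignments over (q1, q2, q3, q4, q5, q6).
Split on q3. With q3 = true, the clauses containing q3 are satisfied and !q3 drops from the rest; 2 of the 2^5 = 32 assignments to the other variables satisfy what remains.
With q3 = false, by the same count on the reduced clause set, 2 assignments work.
Total: 2 + 2 = 4.

4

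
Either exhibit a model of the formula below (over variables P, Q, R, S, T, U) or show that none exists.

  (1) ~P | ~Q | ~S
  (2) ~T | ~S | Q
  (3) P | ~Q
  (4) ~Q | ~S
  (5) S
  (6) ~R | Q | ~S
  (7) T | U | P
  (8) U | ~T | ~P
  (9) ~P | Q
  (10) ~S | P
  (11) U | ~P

UNSATISFIABLE

Unit clause (S) forces S = 1.
Unit clause (~Q) forces Q = 0.
Unit clause (~T) forces T = 0.
Unit clause (~R) forces R = 0.
Unit clause (~P) forces P = 0.
That conflicts with the unit clause (P).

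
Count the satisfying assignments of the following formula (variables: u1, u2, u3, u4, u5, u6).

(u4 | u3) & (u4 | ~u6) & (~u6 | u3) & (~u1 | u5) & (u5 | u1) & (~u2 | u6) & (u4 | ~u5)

There are 2^6 = 64 truth assignments over (u1, u2, u3, u4, u5, u6).
Split on u3. With u3 = 1, the clauses containing u3 are satisfied and ~u3 drops from the rest; 6 of the 2^5 = 32 assignments to the other variables satisfy what remains.
With u3 = 0, by the same count on the reduced clause set, 2 assignments work.
Total: 6 + 2 = 8.

8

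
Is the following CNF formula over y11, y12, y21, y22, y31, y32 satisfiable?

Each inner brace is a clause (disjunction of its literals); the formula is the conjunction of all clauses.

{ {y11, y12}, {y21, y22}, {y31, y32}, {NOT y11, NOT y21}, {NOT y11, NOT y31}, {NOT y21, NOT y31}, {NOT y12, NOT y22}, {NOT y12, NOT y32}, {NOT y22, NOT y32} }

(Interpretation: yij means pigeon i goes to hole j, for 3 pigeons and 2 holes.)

No

Suppose y11 = true.
From the singleton clause (NOT y21), y21 = false.
From the singleton clause (y22), y22 = true.
From the singleton clause (NOT y31), y31 = false.
From the singleton clause (y32), y32 = true.
That conflicts with the unit clause (NOT y32).
That branch fails; take y11 = false instead.
From the singleton clause (y12), y12 = true.
From the singleton clause (NOT y22), y22 = false.
From the singleton clause (y21), y21 = true.
From the singleton clause (NOT y31), y31 = false.
From the singleton clause (y32), y32 = true.
That conflicts with the unit clause (NOT y32).
Neither y11 = true nor y11 = false works.
No assignment satisfies every clause.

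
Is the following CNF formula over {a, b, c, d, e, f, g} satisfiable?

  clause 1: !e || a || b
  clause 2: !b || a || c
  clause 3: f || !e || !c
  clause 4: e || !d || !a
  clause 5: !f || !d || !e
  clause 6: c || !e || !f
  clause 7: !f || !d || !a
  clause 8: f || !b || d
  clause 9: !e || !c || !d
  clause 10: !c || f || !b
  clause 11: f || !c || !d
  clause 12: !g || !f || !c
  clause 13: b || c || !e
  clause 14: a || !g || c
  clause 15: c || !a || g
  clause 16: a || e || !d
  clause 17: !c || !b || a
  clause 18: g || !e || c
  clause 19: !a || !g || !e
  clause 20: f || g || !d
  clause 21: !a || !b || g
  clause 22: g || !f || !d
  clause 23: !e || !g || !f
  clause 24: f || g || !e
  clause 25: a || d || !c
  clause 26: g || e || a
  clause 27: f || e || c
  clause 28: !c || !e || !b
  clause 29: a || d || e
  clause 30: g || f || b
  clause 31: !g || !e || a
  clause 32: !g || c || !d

Case e = false:
Case d = false:
The clause (a) is unit, so a = true.
Case f = true:
Case g = true:
The clause (!c) is unit, so c = false.
Every clause is now satisfied; b is unconstrained.
A satisfying assignment: a: true; b: false; c: false; d: false; e: false; f: true; g: true.

Yes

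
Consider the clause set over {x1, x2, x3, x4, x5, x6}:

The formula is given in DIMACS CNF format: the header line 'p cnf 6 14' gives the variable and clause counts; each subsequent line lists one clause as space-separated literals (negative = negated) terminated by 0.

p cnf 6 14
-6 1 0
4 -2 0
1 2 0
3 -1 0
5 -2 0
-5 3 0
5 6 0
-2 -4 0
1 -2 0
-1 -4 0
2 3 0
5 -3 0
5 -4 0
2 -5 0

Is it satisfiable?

No

Branch on x6: set x6 = False.
The clause (x5) is unit, so x5 = True.
The clause (x3) is unit, so x3 = True.
The clause (x2) is unit, so x2 = True.
The clause (x4) is unit, so x4 = True.
That conflicts with the unit clause (¬x4).
That branch fails; take x6 = True instead.
The clause (x1) is unit, so x1 = True.
The clause (x3) is unit, so x3 = True.
The clause (¬x4) is unit, so x4 = False.
The clause (¬x2) is unit, so x2 = False.
The clause (x5) is unit, so x5 = True.
That conflicts with the unit clause (¬x5).
Either choice for x6 ends in contradiction.
No assignment satisfies every clause.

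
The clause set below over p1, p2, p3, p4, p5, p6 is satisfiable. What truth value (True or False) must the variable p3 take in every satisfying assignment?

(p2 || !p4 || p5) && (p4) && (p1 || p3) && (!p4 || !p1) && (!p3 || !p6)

True

Suppose p3 = false.
(p4) alone gives p4 = true.
(p1) alone gives p1 = true.
But (!p1) is also a unit clause — contradiction.
So every satisfying assignment has p3 = True.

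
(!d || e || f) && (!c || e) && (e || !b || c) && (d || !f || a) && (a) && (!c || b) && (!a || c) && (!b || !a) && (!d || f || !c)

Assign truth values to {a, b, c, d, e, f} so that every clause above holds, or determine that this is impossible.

Unit clause (a) forces a = true.
Unit clause (c) forces c = true.
Unit clause (e) forces e = true.
Unit clause (b) forces b = true.
But (!b) is also a unit clause — contradiction.

UNSATISFIABLE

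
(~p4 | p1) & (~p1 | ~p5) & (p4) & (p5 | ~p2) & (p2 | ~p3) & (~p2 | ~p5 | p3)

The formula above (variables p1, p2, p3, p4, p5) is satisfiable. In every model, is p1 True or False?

True

Suppose p1 = 0.
The clause (~p4) is unit, so p4 = 0.
Now (p4) is unsatisfied and unit — conflict.
So every satisfying assignment has p1 = True.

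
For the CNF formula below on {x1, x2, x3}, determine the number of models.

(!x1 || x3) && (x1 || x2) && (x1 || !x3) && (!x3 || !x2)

There are 2^3 = 8 truth assignments over (x1, x2, x3).
Check each against the 4 clauses (columns in the order x1, x2, x3):
  F F F  ✗ fails (x1 || x2)
  F F T  ✗ fails (x1 || x2)
  F T F  ✓ satisfies all
  F T T  ✗ fails (x1 || !x3)
  T F F  ✗ fails (!x1 || x3)
  T F T  ✓ satisfies all
  T T F  ✗ fails (!x1 || x3)
  T T T  ✗ fails (!x3 || !x2)
2 of the 8 rows are models.

2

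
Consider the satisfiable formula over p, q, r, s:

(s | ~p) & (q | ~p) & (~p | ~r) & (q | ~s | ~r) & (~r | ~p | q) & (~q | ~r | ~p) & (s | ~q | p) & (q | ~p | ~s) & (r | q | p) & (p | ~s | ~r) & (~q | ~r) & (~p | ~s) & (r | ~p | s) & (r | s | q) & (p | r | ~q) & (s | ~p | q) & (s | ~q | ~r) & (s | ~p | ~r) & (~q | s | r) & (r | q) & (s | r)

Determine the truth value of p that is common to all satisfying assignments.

Suppose p = 1.
Unit clause (s) forces s = 1.
That conflicts with the unit clause (~s).
So every satisfying assignment has p = False.

False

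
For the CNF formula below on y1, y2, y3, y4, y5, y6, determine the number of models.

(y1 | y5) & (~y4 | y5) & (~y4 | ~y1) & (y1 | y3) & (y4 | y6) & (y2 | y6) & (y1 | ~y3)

There are 2^6 = 64 truth assignments over (y1, y2, y3, y4, y5, y6).
Split on y3. With y3 = 1, the clauses containing y3 are satisfied and ~y3 drops from the rest; 4 of the 2^5 = 32 assignments to the other variables satisfy what remains.
With y3 = 0, by the same count on the reduced clause set, 4 assignments work.
(One model: y1=T, y2=F, y3=F, y4=F, y5=F, y6=T.)
Total: 4 + 4 = 8.

8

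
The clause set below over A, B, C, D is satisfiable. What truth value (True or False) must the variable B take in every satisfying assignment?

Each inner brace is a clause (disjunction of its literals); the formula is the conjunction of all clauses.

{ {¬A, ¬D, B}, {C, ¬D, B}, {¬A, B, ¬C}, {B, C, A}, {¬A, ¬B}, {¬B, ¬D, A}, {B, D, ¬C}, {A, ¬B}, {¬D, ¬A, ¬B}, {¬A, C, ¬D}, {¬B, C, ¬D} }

Suppose B = True.
From the singleton clause (¬A), A = False.
Now (A) is unsatisfied and unit — conflict.
So every satisfying assignment has B = False.

False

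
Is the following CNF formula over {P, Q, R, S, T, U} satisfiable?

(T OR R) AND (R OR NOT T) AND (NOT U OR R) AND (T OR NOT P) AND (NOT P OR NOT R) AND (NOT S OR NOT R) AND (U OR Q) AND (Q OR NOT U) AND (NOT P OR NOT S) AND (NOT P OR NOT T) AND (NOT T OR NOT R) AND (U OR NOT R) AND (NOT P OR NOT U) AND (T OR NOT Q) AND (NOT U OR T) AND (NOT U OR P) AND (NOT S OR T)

Case T = true:
The clause (R) is unit, so R = true.
But (NOT R) is also a unit clause — contradiction.
Backtrack on T: now try T = false.
The clause (R) is unit, so R = true.
The clause (NOT P) is unit, so P = false.
The clause (NOT S) is unit, so S = false.
The clause (U) is unit, so U = true.
But (NOT U) is also a unit clause — contradiction.
Either choice for T ends in contradiction.
No assignment satisfies every clause.

No, unsatisfiable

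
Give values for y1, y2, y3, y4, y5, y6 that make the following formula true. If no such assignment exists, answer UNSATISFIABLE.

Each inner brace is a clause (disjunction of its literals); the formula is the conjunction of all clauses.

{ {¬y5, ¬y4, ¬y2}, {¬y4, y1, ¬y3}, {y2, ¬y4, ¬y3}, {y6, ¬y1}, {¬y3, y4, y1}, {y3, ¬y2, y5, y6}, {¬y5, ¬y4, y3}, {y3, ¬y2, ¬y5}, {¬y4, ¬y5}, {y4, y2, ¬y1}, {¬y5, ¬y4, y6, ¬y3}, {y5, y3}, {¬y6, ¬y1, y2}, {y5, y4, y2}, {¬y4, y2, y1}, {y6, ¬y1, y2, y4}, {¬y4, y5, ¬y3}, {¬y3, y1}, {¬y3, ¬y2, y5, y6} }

Case y6 = True:
Case y4 = False:
Case y3 = True:
Unit clause (y1) forces y1 = True.
Unit clause (y2) forces y2 = True.
Every clause is now satisfied; y5 is unconstrained.

y1 ↦ True, y2 ↦ True, y3 ↦ True, y4 ↦ False, y5 ↦ False, y6 ↦ True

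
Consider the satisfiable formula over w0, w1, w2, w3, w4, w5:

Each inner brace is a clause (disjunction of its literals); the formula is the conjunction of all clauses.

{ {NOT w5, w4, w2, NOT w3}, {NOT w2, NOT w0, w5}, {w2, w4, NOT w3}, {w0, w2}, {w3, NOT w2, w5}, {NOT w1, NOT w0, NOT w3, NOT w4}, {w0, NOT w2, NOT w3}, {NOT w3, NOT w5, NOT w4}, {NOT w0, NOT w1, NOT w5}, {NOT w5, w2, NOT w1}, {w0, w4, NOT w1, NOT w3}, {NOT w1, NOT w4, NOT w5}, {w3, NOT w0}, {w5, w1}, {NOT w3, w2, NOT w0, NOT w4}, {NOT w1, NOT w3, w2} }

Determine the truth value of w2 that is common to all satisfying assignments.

True

Suppose w2 = false.
(w0) alone gives w0 = true.
(w3) alone gives w3 = true.
(w4) alone gives w4 = true.
Now (NOT w4) is unsatisfied and unit — conflict.
So every satisfying assignment has w2 = True.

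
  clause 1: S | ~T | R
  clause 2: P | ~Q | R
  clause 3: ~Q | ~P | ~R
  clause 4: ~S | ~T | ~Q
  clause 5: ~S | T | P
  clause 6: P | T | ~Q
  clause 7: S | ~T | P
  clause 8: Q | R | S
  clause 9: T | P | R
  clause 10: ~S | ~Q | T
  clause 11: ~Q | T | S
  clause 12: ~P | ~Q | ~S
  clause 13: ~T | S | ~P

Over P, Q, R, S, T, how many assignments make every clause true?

8

There are 2^5 = 32 truth assignments over (P, Q, R, S, T).
Split on S. With S = 1, the clauses containing S are satisfied and ~S drops from the rest; 6 of the 2^4 = 16 assignments to the other variables satisfy what remains.
With S = 0, by the same count on the reduced clause set, 2 assignments work.
Total: 6 + 2 = 8.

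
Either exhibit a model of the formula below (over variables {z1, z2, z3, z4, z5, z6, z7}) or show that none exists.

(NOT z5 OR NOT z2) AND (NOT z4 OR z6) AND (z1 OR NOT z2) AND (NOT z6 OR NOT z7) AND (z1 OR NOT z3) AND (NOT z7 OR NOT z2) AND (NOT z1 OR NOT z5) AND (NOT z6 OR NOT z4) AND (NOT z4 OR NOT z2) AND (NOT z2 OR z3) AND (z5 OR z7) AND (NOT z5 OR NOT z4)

z1: false, z2: false, z3: false, z4: false, z5: true, z6: false, z7: true

Try z5 = true.
From the singleton clause (NOT z2), z2 = false.
From the singleton clause (NOT z1), z1 = false.
From the singleton clause (NOT z3), z3 = false.
From the singleton clause (NOT z4), z4 = false.
Try z6 = false.
Every clause is now satisfied; z7 is unconstrained.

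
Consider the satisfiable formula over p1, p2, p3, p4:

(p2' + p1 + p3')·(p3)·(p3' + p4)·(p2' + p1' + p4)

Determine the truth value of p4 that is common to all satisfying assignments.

True

Suppose p4 = 0.
(p3) alone gives p3 = 1.
That conflicts with the unit clause (p3').
So every satisfying assignment has p4 = True.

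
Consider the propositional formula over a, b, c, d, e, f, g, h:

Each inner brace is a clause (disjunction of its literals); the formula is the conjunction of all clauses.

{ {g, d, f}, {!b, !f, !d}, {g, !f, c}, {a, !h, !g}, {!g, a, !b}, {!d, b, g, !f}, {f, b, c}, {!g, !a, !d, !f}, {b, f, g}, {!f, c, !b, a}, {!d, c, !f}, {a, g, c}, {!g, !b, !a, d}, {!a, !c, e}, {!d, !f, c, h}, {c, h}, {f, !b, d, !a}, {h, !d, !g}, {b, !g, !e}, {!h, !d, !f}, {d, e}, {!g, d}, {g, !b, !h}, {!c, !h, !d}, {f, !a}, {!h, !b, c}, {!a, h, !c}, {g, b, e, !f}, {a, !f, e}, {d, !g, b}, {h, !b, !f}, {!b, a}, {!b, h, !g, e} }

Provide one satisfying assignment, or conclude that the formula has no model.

Case c = true:
Case a = false:
From the singleton clause (!b), b = false.
Case h = false:
Case f = true:
From the singleton clause (e), e = true.
From the singleton clause (!g), g = false.
From the singleton clause (!d), d = false.
All clauses are satisfied.

a ↦ false, b ↦ false, c ↦ true, d ↦ false, e ↦ true, f ↦ true, g ↦ false, h ↦ false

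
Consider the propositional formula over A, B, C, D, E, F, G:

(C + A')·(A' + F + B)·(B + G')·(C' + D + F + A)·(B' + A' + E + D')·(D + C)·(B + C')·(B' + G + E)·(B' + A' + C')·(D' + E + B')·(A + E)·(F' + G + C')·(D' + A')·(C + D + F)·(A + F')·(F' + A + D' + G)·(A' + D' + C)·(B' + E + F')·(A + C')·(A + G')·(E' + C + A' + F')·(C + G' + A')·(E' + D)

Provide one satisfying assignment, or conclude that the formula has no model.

Try C = 0.
(A') alone gives A = 0.
(D) alone gives D = 1.
(E) alone gives E = 1.
(F') alone gives F = 0.
(G') alone gives G = 0.
No clause remains; B is free.

A=0; B=0; C=0; D=1; E=1; F=0; G=0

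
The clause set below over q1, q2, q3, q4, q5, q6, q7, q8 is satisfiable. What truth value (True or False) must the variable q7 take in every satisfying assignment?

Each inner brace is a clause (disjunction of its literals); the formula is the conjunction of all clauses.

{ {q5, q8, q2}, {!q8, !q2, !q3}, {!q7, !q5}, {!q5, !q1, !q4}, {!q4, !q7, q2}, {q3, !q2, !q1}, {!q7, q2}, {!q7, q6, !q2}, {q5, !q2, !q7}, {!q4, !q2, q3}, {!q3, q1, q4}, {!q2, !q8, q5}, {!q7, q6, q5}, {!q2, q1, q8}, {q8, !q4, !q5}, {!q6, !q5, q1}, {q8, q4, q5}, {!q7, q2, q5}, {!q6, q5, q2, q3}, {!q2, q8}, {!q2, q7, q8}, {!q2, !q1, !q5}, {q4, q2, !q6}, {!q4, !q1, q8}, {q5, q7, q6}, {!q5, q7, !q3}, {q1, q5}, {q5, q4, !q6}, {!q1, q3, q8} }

False

Suppose q7 = true.
Unit clause (!q5) forces q5 = false.
Unit clause (q2) forces q2 = true.
Now (!q2) is unsatisfied and unit — conflict.
So every satisfying assignment has q7 = False.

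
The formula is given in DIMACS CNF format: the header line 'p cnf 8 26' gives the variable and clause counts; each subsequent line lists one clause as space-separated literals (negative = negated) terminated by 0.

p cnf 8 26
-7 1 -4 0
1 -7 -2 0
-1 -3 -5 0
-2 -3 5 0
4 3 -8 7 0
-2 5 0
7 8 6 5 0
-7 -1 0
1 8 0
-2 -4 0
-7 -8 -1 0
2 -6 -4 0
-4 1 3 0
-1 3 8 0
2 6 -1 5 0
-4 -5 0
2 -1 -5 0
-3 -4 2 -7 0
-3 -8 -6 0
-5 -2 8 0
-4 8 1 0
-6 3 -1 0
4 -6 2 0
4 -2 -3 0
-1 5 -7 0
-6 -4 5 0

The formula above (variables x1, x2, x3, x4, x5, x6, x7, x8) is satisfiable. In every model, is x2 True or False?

Suppose x2 = True.
The clause (x5) is unit, so x5 = True.
The clause (¬x4) is unit, so x4 = False.
The clause (x8) is unit, so x8 = True.
The clause (¬x3) is unit, so x3 = False.
The clause (x7) is unit, so x7 = True.
The clause (x1) is unit, so x1 = True.
That conflicts with the unit clause (¬x1).
So every satisfying assignment has x2 = False.

False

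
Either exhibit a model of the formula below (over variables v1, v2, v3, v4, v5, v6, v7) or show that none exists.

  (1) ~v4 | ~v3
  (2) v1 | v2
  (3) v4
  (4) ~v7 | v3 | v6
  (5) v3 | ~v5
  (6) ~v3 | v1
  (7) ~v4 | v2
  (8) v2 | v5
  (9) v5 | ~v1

v1=0,  v2=1,  v3=0,  v4=1,  v5=0,  v6=1,  v7=0

From the singleton clause (v4), v4 = 1.
From the singleton clause (~v3), v3 = 0.
From the singleton clause (~v5), v5 = 0.
From the singleton clause (v2), v2 = 1.
From the singleton clause (~v1), v1 = 0.
Suppose v7 = 0.
No clause remains; v6 is free.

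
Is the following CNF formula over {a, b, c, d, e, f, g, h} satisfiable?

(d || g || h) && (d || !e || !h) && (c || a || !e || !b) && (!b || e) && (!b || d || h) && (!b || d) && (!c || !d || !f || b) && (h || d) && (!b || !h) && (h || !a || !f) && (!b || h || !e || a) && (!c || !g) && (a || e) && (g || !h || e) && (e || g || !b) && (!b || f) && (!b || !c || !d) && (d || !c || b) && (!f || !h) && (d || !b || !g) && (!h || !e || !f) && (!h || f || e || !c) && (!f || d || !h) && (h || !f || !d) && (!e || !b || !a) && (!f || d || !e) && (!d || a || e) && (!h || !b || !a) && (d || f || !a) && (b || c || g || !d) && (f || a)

Satisfiable

Suppose b = false.
Suppose h = true.
Unit clause (!f) forces f = false.
Unit clause (a) forces a = true.
Unit clause (d) forces d = true.
Suppose c = true.
Unit clause (!g) forces g = false.
Unit clause (e) forces e = true.
This assignment satisfies each clause.
A satisfying assignment: a=true; b=false; c=true; d=true; e=true; f=false; g=false; h=true.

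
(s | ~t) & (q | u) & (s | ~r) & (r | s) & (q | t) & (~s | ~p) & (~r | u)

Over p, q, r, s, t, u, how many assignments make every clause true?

8

There are 2^6 = 64 truth assignments over (p, q, r, s, t, u).
Split on r. With r = 1, the clauses containing r are satisfied and ~r drops from the rest; 3 of the 2^5 = 32 assignments to the other variables satisfy what remains.
With r = 0, by the same count on the reduced clause set, 5 assignments work.
Total: 3 + 5 = 8.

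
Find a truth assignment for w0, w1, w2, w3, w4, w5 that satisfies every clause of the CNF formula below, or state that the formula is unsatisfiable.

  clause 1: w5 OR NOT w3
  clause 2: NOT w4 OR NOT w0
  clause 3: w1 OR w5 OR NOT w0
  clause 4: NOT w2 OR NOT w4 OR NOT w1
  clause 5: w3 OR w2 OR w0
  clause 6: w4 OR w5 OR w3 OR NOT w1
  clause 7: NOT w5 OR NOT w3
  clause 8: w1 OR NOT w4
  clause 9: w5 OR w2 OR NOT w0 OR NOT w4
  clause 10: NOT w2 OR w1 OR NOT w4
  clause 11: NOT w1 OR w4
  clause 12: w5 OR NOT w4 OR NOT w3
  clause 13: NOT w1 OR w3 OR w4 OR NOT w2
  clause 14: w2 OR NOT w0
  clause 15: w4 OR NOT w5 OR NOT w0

Try w5 = true.
The clause (NOT w3) is unit, so w3 = false.
Try w4 = false.
The clause (NOT w1) is unit, so w1 = false.
The clause (NOT w0) is unit, so w0 = false.
The clause (w2) is unit, so w2 = true.
This assignment satisfies each clause.

w0 ↦ false; w1 ↦ false; w2 ↦ true; w3 ↦ false; w4 ↦ false; w5 ↦ true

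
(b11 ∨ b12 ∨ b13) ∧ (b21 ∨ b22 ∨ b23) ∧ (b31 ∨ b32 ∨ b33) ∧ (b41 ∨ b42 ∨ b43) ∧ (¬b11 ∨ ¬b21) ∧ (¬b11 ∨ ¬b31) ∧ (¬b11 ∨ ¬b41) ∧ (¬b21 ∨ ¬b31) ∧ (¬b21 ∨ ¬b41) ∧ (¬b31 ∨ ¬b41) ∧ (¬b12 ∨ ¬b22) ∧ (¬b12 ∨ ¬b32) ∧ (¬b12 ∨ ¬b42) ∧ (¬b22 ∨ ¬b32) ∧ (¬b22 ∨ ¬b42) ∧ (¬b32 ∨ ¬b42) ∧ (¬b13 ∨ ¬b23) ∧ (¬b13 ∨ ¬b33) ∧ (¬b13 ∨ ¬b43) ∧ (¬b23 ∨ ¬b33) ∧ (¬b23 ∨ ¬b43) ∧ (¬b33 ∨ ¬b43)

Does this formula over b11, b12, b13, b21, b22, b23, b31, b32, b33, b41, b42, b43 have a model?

Suppose b11 = False.
Suppose b12 = True.
Unit clause (¬b22) forces b22 = False.
Unit clause (¬b32) forces b32 = False.
Unit clause (¬b42) forces b42 = False.
Suppose b21 = True.
Unit clause (¬b31) forces b31 = False.
Unit clause (b33) forces b33 = True.
Unit clause (¬b41) forces b41 = False.
Unit clause (b43) forces b43 = True.
But (¬b43) is also a unit clause — contradiction.
So b21 must be the other value — set b21 = False.
Unit clause (b23) forces b23 = True.
Unit clause (¬b13) forces b13 = False.
Unit clause (¬b33) forces b33 = False.
Unit clause (b31) forces b31 = True.
Unit clause (¬b41) forces b41 = False.
Unit clause (b43) forces b43 = True.
But (¬b43) is also a unit clause — contradiction.
Both values of b21 lead to a conflict.
So b12 must be the other value — set b12 = False.
Unit clause (b13) forces b13 = True.
Unit clause (¬b23) forces b23 = False.
Unit clause (¬b33) forces b33 = False.
Unit clause (¬b43) forces b43 = False.
Suppose b21 = True.
Unit clause (¬b31) forces b31 = False.
Unit clause (b32) forces b32 = True.
Unit clause (¬b41) forces b41 = False.
Unit clause (b42) forces b42 = True.
But (¬b42) is also a unit clause — contradiction.
So b21 must be the other value — set b21 = False.
Unit clause (b22) forces b22 = True.
Unit clause (¬b32) forces b32 = False.
Unit clause (b31) forces b31 = True.
Unit clause (¬b41) forces b41 = False.
Unit clause (b42) forces b42 = True.
But (¬b42) is also a unit clause — contradiction.
Both values of b21 lead to a conflict.
Both values of b12 lead to a conflict.
So b11 must be the other value — set b11 = True.
Unit clause (¬b21) forces b21 = False.
Unit clause (¬b31) forces b31 = False.
Unit clause (¬b41) forces b41 = False.
Suppose b22 = True.
Unit clause (¬b12) forces b12 = False.
Unit clause (¬b32) forces b32 = False.
Unit clause (b33) forces b33 = True.
Unit clause (¬b42) forces b42 = False.
Unit clause (b43) forces b43 = True.
But (¬b43) is also a unit clause — contradiction.
So b22 must be the other value — set b22 = False.
Unit clause (b23) forces b23 = True.
Unit clause (¬b13) forces b13 = False.
Unit clause (¬b33) forces b33 = False.
Unit clause (b32) forces b32 = True.
Unit clause (¬b12) forces b12 = False.
Unit clause (¬b42) forces b42 = False.
Unit clause (b43) forces b43 = True.
But (¬b43) is also a unit clause — contradiction.
Both values of b22 lead to a conflict.
Both values of b11 lead to a conflict.
No assignment satisfies every clause.

Unsatisfiable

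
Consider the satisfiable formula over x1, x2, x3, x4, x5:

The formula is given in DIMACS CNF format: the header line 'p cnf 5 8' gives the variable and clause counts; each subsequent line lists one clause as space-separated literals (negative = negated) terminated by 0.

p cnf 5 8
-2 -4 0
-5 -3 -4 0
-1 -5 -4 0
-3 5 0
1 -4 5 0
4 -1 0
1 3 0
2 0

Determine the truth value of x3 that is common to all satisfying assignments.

True

Suppose x3 = False.
Unit clause (x1) forces x1 = True.
Unit clause (x4) forces x4 = True.
Unit clause (¬x2) forces x2 = False.
That conflicts with the unit clause (x2).
So every satisfying assignment has x3 = True.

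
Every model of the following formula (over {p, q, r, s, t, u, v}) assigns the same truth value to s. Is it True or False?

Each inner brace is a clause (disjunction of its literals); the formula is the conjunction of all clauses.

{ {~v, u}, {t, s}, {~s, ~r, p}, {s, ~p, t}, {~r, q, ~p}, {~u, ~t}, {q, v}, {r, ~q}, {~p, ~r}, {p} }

True

Suppose s = 0.
From the singleton clause (t), t = 1.
From the singleton clause (~u), u = 0.
From the singleton clause (~v), v = 0.
From the singleton clause (q), q = 1.
From the singleton clause (r), r = 1.
From the singleton clause (~p), p = 0.
Now (p) is unsatisfied and unit — conflict.
So every satisfying assignment has s = True.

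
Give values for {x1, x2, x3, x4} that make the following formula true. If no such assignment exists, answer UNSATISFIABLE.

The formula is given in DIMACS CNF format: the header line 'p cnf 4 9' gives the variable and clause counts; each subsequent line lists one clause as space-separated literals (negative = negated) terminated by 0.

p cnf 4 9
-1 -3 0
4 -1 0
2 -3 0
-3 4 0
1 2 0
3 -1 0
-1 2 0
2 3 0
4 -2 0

Branch on x1: set x1 = False.
The clause (x2) is unit, so x2 = True.
The clause (x4) is unit, so x4 = True.
Every clause is now satisfied; x3 is unconstrained.

x1 ↦ False; x2 ↦ True; x3 ↦ True; x4 ↦ True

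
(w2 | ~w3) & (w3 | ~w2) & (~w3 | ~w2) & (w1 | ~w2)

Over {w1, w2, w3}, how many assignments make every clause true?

2

There are 2^3 = 8 truth assignments over (w1, w2, w3).
Check each against the 4 clauses (columns in the order w1, w2, w3):
  F F F  ✓ satisfies all
  F F T  ✗ fails (w2 | ~w3)
  F T F  ✗ fails (w3 | ~w2)
  F T T  ✗ fails (~w3 | ~w2)
  T F F  ✓ satisfies all
  T F T  ✗ fails (w2 | ~w3)
  T T F  ✗ fails (w3 | ~w2)
  T T T  ✗ fails (~w3 | ~w2)
2 of the 8 rows are models.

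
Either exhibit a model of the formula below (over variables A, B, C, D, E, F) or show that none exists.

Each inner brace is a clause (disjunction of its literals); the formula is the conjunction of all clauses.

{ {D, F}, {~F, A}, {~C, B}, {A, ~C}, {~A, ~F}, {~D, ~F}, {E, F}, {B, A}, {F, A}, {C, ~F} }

Case D = 1:
(~F) alone gives F = 0.
(E) alone gives E = 1.
(A) alone gives A = 1.
Case C = 0:
All clauses hold; B can take either value.

A=1,  B=0,  C=0,  D=1,  E=1,  F=0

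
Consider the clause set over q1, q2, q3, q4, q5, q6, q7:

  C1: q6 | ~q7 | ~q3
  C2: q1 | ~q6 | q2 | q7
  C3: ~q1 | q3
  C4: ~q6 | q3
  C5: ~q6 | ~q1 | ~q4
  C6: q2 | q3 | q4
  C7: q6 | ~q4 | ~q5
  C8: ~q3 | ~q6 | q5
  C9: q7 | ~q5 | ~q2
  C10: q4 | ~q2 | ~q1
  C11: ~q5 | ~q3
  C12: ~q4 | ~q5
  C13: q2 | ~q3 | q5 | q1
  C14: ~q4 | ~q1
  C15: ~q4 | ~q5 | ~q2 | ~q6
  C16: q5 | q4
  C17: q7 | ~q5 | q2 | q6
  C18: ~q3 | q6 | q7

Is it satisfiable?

Yes, satisfiable

Case q1 = 0:
Case q6 = 0:
Case q7 = 1:
(~q3) alone gives q3 = 0.
Case q2 = 1:
Case q4 = 0:
(q5) alone gives q5 = 1.
All clauses are satisfied.
A satisfying assignment: q1 ↦ 0,  q2 ↦ 1,  q3 ↦ 0,  q4 ↦ 0,  q5 ↦ 1,  q6 ↦ 0,  q7 ↦ 1.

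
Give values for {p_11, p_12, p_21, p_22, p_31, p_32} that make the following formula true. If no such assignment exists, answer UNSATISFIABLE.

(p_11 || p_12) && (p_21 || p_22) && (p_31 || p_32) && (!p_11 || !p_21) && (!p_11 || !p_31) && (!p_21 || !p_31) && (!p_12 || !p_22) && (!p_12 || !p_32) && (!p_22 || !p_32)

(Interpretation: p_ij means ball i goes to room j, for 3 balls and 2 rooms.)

UNSATISFIABLE

Branch on p_11: set p_11 = true.
The clause (!p_21) is unit, so p_21 = false.
The clause (p_22) is unit, so p_22 = true.
The clause (!p_31) is unit, so p_31 = false.
The clause (p_32) is unit, so p_32 = true.
That conflicts with the unit clause (!p_32).
Backtrack on p_11: now try p_11 = false.
The clause (p_12) is unit, so p_12 = true.
The clause (!p_22) is unit, so p_22 = false.
The clause (p_21) is unit, so p_21 = true.
The clause (!p_31) is unit, so p_31 = false.
The clause (p_32) is unit, so p_32 = true.
That conflicts with the unit clause (!p_32).
Either choice for p_11 ends in contradiction.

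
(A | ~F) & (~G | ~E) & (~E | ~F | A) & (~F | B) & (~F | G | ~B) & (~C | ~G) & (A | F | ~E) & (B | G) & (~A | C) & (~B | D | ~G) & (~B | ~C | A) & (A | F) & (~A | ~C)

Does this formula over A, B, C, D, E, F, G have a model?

Branch on A: set A = 1.
(C) alone gives C = 1.
Now (~C) is unsatisfied and unit — conflict.
Backtrack on A: now try A = 0.
(~F) alone gives F = 0.
Now (F) is unsatisfied and unit — conflict.
Either choice for A ends in contradiction.
No assignment satisfies every clause.

No, unsatisfiable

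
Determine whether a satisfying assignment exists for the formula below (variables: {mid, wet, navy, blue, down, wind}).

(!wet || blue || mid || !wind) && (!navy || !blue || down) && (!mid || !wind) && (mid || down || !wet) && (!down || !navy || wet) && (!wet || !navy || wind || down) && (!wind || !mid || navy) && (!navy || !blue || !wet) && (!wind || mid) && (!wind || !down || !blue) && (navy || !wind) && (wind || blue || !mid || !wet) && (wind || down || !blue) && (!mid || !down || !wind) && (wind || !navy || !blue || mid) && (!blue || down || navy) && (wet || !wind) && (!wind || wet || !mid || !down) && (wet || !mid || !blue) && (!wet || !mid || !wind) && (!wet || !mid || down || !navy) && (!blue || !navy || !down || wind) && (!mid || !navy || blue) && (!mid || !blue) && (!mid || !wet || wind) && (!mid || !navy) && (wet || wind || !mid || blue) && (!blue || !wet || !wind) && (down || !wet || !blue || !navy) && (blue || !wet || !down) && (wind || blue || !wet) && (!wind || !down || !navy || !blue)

Branch on mid: set mid = false.
From the singleton clause (!wind), wind = false.
Branch on down: set down = false.
From the singleton clause (!wet), wet = false.
From the singleton clause (!blue), blue = false.
Every clause is now satisfied; navy is unconstrained.
A satisfying assignment: mid ↦ false; wet ↦ false; navy ↦ true; blue ↦ false; down ↦ false; wind ↦ false.

Yes, satisfiable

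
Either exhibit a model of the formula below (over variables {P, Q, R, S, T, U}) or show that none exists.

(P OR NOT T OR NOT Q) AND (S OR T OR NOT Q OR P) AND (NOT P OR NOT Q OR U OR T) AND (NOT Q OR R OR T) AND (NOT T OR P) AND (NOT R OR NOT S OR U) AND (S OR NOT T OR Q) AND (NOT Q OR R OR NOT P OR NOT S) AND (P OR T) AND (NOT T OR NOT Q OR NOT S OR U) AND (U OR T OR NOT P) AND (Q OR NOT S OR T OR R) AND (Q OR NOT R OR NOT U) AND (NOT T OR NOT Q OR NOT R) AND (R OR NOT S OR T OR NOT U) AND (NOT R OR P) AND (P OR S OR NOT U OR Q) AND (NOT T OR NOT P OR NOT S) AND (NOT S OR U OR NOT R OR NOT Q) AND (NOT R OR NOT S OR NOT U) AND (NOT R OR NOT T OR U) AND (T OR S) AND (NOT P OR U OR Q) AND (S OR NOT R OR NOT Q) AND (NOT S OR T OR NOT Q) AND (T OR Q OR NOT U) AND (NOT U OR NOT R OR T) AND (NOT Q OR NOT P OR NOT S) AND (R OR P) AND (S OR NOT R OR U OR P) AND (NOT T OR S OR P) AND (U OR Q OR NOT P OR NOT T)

P=true,  Q=true,  R=false,  S=false,  T=true,  U=false

Try T = true.
(P) alone gives P = true.
(NOT S) alone gives S = false.
(Q) alone gives Q = true.
(NOT R) alone gives R = false.
All clauses hold; U can take either value.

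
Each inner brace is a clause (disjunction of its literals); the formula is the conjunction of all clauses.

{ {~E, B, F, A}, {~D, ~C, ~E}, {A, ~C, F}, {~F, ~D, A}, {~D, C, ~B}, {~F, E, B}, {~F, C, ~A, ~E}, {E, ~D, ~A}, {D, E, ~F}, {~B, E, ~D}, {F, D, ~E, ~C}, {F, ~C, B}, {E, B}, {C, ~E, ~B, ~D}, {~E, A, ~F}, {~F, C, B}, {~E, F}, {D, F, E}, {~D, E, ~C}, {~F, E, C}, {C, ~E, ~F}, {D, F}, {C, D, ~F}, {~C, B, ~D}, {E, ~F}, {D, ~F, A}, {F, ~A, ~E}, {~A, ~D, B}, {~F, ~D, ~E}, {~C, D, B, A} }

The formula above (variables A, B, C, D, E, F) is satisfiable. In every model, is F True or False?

True

Suppose F = 0.
The clause (~E) is unit, so E = 0.
The clause (B) is unit, so B = 1.
The clause (~D) is unit, so D = 0.
But (D) is also a unit clause — contradiction.
So every satisfying assignment has F = True.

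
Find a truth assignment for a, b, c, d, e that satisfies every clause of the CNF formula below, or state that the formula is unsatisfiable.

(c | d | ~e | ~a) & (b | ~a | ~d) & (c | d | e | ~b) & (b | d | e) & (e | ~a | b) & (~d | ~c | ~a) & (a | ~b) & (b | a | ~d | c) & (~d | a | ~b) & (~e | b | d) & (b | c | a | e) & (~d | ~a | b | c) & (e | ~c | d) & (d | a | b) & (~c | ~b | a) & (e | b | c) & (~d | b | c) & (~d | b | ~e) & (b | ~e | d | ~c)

Try a = 1.
Try b = 1.
Try d = 0.
Try c = 1.
The clause (e) is unit, so e = 1.
Every clause now holds.

a=1; b=1; c=1; d=0; e=1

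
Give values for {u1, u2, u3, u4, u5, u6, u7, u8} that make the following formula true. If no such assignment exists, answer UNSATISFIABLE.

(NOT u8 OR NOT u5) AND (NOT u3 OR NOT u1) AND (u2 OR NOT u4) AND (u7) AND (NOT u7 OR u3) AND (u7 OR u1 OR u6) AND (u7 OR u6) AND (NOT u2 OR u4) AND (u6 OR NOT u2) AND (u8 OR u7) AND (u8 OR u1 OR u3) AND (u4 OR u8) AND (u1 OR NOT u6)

From the singleton clause (u7), u7 = true.
From the singleton clause (u3), u3 = true.
From the singleton clause (NOT u1), u1 = false.
From the singleton clause (NOT u6), u6 = false.
From the singleton clause (NOT u2), u2 = false.
From the singleton clause (NOT u4), u4 = false.
From the singleton clause (u8), u8 = true.
From the singleton clause (NOT u5), u5 = false.
All clauses are satisfied.

u1: false,  u2: false,  u3: true,  u4: false,  u5: false,  u6: false,  u7: true,  u8: true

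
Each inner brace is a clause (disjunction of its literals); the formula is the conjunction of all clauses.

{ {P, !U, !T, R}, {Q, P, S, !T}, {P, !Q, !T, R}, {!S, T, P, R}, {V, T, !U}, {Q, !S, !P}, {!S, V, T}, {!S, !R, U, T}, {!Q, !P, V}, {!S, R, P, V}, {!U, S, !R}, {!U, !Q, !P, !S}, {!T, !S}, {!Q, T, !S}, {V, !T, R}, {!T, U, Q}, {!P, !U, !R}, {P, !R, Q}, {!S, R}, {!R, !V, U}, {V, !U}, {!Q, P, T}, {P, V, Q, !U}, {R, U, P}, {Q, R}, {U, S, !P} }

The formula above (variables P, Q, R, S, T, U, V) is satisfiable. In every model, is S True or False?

False

Suppose S = true.
From the singleton clause (!T), T = false.
From the singleton clause (V), V = true.
From the singleton clause (!Q), Q = false.
From the singleton clause (!P), P = false.
From the singleton clause (R), R = true.
But (!R) is also a unit clause — contradiction.
So every satisfying assignment has S = False.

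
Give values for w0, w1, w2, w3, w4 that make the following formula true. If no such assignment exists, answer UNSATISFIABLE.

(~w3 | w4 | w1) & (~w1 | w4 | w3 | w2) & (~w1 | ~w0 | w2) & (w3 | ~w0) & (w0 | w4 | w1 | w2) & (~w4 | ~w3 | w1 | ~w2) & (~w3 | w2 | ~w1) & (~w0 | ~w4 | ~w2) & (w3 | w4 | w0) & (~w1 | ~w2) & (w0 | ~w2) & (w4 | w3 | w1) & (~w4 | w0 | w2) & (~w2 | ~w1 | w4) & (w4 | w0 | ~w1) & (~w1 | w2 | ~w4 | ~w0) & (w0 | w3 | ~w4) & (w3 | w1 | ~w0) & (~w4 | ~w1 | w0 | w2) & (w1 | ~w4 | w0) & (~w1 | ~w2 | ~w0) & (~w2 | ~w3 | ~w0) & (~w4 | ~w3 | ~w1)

Try w3 = 1.
Try w4 = 1.
Unit clause (~w1) forces w1 = 0.
Unit clause (~w2) forces w2 = 0.
Unit clause (w0) forces w0 = 1.
All clauses are satisfied.

w0: 1,  w1: 0,  w2: 0,  w3: 1,  w4: 1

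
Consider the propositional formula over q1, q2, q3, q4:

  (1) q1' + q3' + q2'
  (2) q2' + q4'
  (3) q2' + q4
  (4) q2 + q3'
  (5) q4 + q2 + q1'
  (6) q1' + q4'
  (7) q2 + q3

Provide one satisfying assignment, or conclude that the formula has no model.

Try q2 = 0.
Unit clause (q3') forces q3 = 0.
Now (q3) is unsatisfied and unit — conflict.
That branch fails; take q2 = 1 instead.
Unit clause (q4') forces q4 = 0.
Now (q4) is unsatisfied and unit — conflict.
Either choice for q2 ends in contradiction.

UNSATISFIABLE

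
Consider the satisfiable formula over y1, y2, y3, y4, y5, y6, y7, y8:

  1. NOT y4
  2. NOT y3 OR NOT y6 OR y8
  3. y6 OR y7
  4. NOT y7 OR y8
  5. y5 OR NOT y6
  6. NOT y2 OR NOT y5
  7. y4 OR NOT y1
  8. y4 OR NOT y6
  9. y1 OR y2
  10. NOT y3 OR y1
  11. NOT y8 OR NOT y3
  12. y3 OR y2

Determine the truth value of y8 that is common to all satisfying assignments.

Suppose y8 = false.
From the singleton clause (NOT y4), y4 = false.
From the singleton clause (NOT y7), y7 = false.
From the singleton clause (y6), y6 = true.
Now (NOT y6) is unsatisfied and unit — conflict.
So every satisfying assignment has y8 = True.

True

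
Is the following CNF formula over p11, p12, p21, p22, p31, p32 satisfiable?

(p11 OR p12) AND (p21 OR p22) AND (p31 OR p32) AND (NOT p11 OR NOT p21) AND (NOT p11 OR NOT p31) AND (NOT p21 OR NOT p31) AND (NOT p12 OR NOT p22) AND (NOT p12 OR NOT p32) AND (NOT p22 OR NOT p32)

Unsatisfiable

Suppose p11 = true.
(NOT p21) alone gives p21 = false.
(p22) alone gives p22 = true.
(NOT p31) alone gives p31 = false.
(p32) alone gives p32 = true.
But (NOT p32) is also a unit clause — contradiction.
Backtrack on p11: now try p11 = false.
(p12) alone gives p12 = true.
(NOT p22) alone gives p22 = false.
(p21) alone gives p21 = true.
(NOT p31) alone gives p31 = false.
(p32) alone gives p32 = true.
But (NOT p32) is also a unit clause — contradiction.
Neither p11 = true nor p11 = false works.
No assignment satisfies every clause.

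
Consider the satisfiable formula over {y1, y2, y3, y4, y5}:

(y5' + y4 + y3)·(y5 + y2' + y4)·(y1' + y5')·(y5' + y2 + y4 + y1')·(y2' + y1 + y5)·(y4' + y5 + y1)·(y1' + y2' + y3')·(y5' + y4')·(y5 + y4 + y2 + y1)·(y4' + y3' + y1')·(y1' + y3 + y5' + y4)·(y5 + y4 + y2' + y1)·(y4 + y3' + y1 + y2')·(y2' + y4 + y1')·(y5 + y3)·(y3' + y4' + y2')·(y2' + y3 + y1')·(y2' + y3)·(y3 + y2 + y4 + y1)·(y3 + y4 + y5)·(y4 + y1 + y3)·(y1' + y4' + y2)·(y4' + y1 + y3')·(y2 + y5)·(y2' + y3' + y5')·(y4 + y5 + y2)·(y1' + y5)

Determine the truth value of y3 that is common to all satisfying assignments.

True

Suppose y3 = 0.
From the singleton clause (y5), y5 = 1.
From the singleton clause (y4), y4 = 1.
Now (y4') is unsatisfied and unit — conflict.
So every satisfying assignment has y3 = True.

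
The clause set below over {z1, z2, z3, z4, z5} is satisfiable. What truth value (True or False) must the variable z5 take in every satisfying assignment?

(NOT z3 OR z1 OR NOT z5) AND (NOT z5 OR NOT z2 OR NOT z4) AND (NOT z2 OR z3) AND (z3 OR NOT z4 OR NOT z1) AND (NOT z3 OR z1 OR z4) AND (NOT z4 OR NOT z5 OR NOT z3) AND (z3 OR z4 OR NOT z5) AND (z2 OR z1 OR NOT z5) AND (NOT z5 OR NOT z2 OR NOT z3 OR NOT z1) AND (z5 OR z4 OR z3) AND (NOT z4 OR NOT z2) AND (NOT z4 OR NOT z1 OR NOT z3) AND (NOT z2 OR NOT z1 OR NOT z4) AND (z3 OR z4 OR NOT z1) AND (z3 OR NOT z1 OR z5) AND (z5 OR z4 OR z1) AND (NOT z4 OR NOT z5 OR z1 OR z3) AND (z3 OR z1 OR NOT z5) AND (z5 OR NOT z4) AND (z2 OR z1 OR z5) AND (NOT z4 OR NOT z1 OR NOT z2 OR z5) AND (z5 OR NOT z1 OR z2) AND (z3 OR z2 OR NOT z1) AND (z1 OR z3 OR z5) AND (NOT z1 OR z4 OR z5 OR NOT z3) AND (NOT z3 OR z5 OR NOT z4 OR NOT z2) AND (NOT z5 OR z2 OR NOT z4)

True

Suppose z5 = false.
Unit clause (NOT z4) forces z4 = false.
Unit clause (z3) forces z3 = true.
Unit clause (z1) forces z1 = true.
But (NOT z1) is also a unit clause — contradiction.
So every satisfying assignment has z5 = True.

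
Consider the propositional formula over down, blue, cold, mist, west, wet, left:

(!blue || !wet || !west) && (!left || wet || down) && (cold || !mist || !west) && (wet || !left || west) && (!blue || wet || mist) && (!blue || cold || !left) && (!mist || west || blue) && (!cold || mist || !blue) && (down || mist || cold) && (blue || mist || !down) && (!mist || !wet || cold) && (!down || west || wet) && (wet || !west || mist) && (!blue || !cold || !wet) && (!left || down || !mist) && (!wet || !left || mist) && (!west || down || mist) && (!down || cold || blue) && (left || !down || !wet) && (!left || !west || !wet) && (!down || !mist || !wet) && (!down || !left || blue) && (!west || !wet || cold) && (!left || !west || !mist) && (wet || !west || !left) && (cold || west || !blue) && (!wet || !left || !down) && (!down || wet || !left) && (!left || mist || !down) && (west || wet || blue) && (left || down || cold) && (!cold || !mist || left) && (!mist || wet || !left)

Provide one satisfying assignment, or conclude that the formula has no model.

down=false,  blue=false,  cold=true,  mist=false,  west=false,  wet=true,  left=false

Case blue = false:
Case mist = false:
From the singleton clause (!down), down = false.
From the singleton clause (cold), cold = true.
From the singleton clause (!west), west = false.
From the singleton clause (wet), wet = true.
From the singleton clause (!left), left = false.
All clauses are satisfied.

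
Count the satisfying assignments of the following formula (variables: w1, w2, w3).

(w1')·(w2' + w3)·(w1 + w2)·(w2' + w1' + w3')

1

There are 2^3 = 8 truth assignments over (w1, w2, w3).
Split on w2. With w2 = 1, the clauses containing w2 are satisfied and w2' drops from the rest; 1 of the 2^2 = 4 assignments to the other variables satisfy what remains.
With w2 = 0, by the same count on the reduced clause set, 0 assignments work.
Total: 1 + 0 = 1.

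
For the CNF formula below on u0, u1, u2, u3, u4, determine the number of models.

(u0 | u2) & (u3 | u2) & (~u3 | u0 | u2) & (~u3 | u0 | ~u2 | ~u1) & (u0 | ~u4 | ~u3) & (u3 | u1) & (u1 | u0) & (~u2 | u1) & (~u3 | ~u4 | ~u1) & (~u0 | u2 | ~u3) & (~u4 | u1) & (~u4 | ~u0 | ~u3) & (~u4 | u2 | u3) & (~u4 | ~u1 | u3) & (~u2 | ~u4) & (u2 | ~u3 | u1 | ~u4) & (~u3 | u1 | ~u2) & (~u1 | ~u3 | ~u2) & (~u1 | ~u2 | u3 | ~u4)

There are 2^5 = 32 truth assignments over (u0, u1, u2, u3, u4).
Split on u1. With u1 = 1, the clauses containing u1 are satisfied and ~u1 drops from the rest; 2 of the 2^4 = 16 assignments to the other variables satisfy what remains.
With u1 = 0, by the same count on the reduced clause set, 0 assignments work.
Total: 2 + 0 = 2.

2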